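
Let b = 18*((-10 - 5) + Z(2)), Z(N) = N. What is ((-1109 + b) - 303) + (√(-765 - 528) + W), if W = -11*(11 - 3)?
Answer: -1734 + I*√1293 ≈ -1734.0 + 35.958*I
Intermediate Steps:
b = -234 (b = 18*((-10 - 5) + 2) = 18*(-15 + 2) = 18*(-13) = -234)
W = -88 (W = -11*8 = -88)
((-1109 + b) - 303) + (√(-765 - 528) + W) = ((-1109 - 234) - 303) + (√(-765 - 528) - 88) = (-1343 - 303) + (√(-1293) - 88) = -1646 + (I*√1293 - 88) = -1646 + (-88 + I*√1293) = -1734 + I*√1293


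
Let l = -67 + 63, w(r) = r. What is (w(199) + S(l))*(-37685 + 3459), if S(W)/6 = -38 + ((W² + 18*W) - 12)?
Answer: 14956762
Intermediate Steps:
l = -4
S(W) = -300 + 6*W² + 108*W (S(W) = 6*(-38 + ((W² + 18*W) - 12)) = 6*(-38 + (-12 + W² + 18*W)) = 6*(-50 + W² + 18*W) = -300 + 6*W² + 108*W)
(w(199) + S(l))*(-37685 + 3459) = (199 + (-300 + 6*(-4)² + 108*(-4)))*(-37685 + 3459) = (199 + (-300 + 6*16 - 432))*(-34226) = (199 + (-300 + 96 - 432))*(-34226) = (199 - 636)*(-34226) = -437*(-34226) = 14956762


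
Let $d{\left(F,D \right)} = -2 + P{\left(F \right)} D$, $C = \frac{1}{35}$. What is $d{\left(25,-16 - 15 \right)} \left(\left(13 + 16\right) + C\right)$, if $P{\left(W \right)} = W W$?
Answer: $- \frac{19687032}{35} \approx -5.6249 \cdot 10^{5}$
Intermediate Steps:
$C = \frac{1}{35} \approx 0.028571$
$P{\left(W \right)} = W^{2}$
$d{\left(F,D \right)} = -2 + D F^{2}$ ($d{\left(F,D \right)} = -2 + F^{2} D = -2 + D F^{2}$)
$d{\left(25,-16 - 15 \right)} \left(\left(13 + 16\right) + C\right) = \left(-2 + \left(-16 - 15\right) 25^{2}\right) \left(\left(13 + 16\right) + \frac{1}{35}\right) = \left(-2 - 19375\right) \left(29 + \frac{1}{35}\right) = \left(-2 - 19375\right) \frac{1016}{35} = \left(-19377\right) \frac{1016}{35} = - \frac{19687032}{35}$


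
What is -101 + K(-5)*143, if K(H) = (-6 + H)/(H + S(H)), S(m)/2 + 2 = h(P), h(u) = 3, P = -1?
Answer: 1270/3 ≈ 423.33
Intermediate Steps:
S(m) = 2 (S(m) = -4 + 2*3 = -4 + 6 = 2)
K(H) = (-6 + H)/(2 + H) (K(H) = (-6 + H)/(H + 2) = (-6 + H)/(2 + H))
-101 + K(-5)*143 = -101 + ((-6 - 5)/(2 - 5))*143 = -101 + (-11/(-3))*143 = -101 - ⅓*(-11)*143 = -101 + (11/3)*143 = -101 + 1573/3 = 1270/3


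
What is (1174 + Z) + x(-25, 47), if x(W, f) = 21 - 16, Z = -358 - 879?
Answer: -58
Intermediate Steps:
Z = -1237
x(W, f) = 5
(1174 + Z) + x(-25, 47) = (1174 - 1237) + 5 = -63 + 5 = -58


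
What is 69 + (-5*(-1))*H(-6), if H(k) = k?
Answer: 39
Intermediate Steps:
69 + (-5*(-1))*H(-6) = 69 - 5*(-1)*(-6) = 69 + 5*(-6) = 69 - 30 = 39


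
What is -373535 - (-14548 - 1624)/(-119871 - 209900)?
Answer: -9475463589/25367 ≈ -3.7354e+5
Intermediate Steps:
-373535 - (-14548 - 1624)/(-119871 - 209900) = -373535 - (-16172)/(-329771) = -373535 - (-16172)*(-1)/329771 = -373535 - 1*1244/25367 = -373535 - 1244/25367 = -9475463589/25367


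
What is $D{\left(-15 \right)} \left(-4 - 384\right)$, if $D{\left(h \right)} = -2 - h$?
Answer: $-5044$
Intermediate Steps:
$D{\left(-15 \right)} \left(-4 - 384\right) = \left(-2 - -15\right) \left(-4 - 384\right) = \left(-2 + 15\right) \left(-388\right) = 13 \left(-388\right) = -5044$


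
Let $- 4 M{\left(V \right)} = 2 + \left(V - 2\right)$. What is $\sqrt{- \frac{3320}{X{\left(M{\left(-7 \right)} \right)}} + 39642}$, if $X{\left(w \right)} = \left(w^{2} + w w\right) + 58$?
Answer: $\frac{\sqrt{1157657802}}{171} \approx 198.97$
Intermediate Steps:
$M{\left(V \right)} = - \frac{V}{4}$ ($M{\left(V \right)} = - \frac{2 + \left(V - 2\right)}{4} = - \frac{2 + \left(-2 + V\right)}{4} = - \frac{V}{4}$)
$X{\left(w \right)} = 58 + 2 w^{2}$ ($X{\left(w \right)} = \left(w^{2} + w^{2}\right) + 58 = 2 w^{2} + 58 = 58 + 2 w^{2}$)
$\sqrt{- \frac{3320}{X{\left(M{\left(-7 \right)} \right)}} + 39642} = \sqrt{- \frac{3320}{58 + 2 \left(\left(- \frac{1}{4}\right) \left(-7\right)\right)^{2}} + 39642} = \sqrt{- \frac{3320}{58 + 2 \left(\frac{7}{4}\right)^{2}} + 39642} = \sqrt{- \frac{3320}{58 + 2 \cdot \frac{49}{16}} + 39642} = \sqrt{- \frac{3320}{58 + \frac{49}{8}} + 39642} = \sqrt{- \frac{3320}{\frac{513}{8}} + 39642} = \sqrt{\left(-3320\right) \frac{8}{513} + 39642} = \sqrt{- \frac{26560}{513} + 39642} = \sqrt{\frac{20309786}{513}} = \frac{\sqrt{1157657802}}{171}$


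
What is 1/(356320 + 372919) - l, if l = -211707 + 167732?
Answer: 32068285026/729239 ≈ 43975.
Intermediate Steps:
l = -43975
1/(356320 + 372919) - l = 1/(356320 + 372919) - 1*(-43975) = 1/729239 + 43975 = 32068285026/729239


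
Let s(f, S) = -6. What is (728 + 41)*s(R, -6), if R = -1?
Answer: -4614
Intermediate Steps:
(728 + 41)*s(R, -6) = (728 + 41)*(-6) = 769*(-6) = -4614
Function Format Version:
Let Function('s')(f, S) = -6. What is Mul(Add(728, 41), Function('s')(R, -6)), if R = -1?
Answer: -4614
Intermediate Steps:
Mul(Add(728, 41), Function('s')(R, -6)) = Mul(Add(728, 41), -6) = Mul(769, -6) = -4614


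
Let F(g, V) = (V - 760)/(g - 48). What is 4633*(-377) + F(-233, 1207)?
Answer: -490806568/281 ≈ -1.7466e+6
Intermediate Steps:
F(g, V) = (-760 + V)/(-48 + g)
4633*(-377) + F(-233, 1207) = 4633*(-377) + (-760 + 1207)/(-48 - 233) = -1746641 + 447/(-281) = -1746641 - 1/281*447 = -1746641 - 447/281 = -490806568/281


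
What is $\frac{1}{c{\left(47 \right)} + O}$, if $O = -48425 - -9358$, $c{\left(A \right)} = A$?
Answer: $- \frac{1}{39020} \approx -2.5628 \cdot 10^{-5}$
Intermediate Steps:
$O = -39067$ ($O = -48425 + 9358 = -39067$)
$\frac{1}{c{\left(47 \right)} + O} = \frac{1}{47 - 39067} = \frac{1}{-39020} = - \frac{1}{39020}$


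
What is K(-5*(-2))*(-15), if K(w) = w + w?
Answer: -300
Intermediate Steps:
K(w) = 2*w
K(-5*(-2))*(-15) = (2*(-5*(-2)))*(-15) = (2*10)*(-15) = 20*(-15) = -300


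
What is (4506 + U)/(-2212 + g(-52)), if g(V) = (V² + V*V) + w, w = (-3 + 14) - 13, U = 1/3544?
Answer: 15969265/11319536 ≈ 1.4108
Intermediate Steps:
U = 1/3544 ≈ 0.00028217
w = -2 (w = 11 - 13 = -2)
g(V) = -2 + 2*V² (g(V) = (V² + V*V) - 2 = (V² + V²) - 2 = 2*V² - 2 = -2 + 2*V²)
(4506 + U)/(-2212 + g(-52)) = (4506 + 1/3544)/(-2212 + (-2 + 2*(-52)²)) = 15969265/(3544*(-2212 + (-2 + 2*2704))) = 15969265/(3544*(-2212 + (-2 + 5408))) = 15969265/(3544*(-2212 + 5406)) = (15969265/3544)/3194 = (15969265/3544)*(1/3194) = 15969265/11319536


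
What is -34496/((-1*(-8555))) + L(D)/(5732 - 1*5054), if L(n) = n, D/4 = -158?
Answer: -14397524/2900145 ≈ -4.9644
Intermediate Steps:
D = -632 (D = 4*(-158) = -632)
-34496/((-1*(-8555))) + L(D)/(5732 - 1*5054) = -34496/((-1*(-8555))) - 632/(5732 - 1*5054) = -34496/8555 - 632/(5732 - 5054) = -34496*1/8555 - 632/678 = -34496/8555 - 632*1/678 = -34496/8555 - 316/339 = -14397524/2900145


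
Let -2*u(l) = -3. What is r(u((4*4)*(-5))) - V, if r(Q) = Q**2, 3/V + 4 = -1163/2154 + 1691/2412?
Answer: 40307697/13296356 ≈ 3.0315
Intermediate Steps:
V = -2597724/3324089 (V = 3/(-4 + (-1163/2154 + 1691/2412)) = 3/(-4 + 139543/865908) = 3/(-3324089/865908) = 3*(-865908/3324089) = -2597724/3324089 ≈ -0.78148)
u(l) = 3/2 (u(l) = -1/2*(-3) = 3/2)
r(u((4*4)*(-5))) - V = (3/2)**2 - 1*(-2597724/3324089) = 9/4 + 2597724/3324089 = 40307697/13296356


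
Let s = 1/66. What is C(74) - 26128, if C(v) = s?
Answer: -1724447/66 ≈ -26128.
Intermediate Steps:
s = 1/66 ≈ 0.015152
C(v) = 1/66
C(74) - 26128 = 1/66 - 26128 = -1724447/66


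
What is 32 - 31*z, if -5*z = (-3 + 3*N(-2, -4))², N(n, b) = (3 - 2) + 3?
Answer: 2671/5 ≈ 534.20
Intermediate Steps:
N(n, b) = 4 (N(n, b) = 1 + 3 = 4)
z = -81/5 (z = -(-3 + 3*4)²/5 = -(-3 + 12)²/5 = -⅕*9² = -⅕*81 = -81/5 ≈ -16.200)
32 - 31*z = 32 - 31*(-81/5) = 32 + 2511/5 = 2671/5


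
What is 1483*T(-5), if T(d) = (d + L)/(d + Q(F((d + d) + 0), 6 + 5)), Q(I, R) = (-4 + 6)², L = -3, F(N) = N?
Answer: 11864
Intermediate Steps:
Q(I, R) = 4 (Q(I, R) = 2² = 4)
T(d) = (-3 + d)/(4 + d) (T(d) = (d - 3)/(d + 4) = (-3 + d)/(4 + d))
1483*T(-5) = 1483*((-3 - 5)/(4 - 5)) = 1483*(-8/(-1)) = 1483*(-1*(-8)) = 1483*8 = 11864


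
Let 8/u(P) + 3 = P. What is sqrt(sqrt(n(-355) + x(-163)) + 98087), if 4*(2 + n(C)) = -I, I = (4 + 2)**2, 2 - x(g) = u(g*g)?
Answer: sqrt(17306282835743 + 13283*I*sqrt(1587995933))/13283 ≈ 313.19 + 0.0047895*I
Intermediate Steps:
u(P) = 8/(-3 + P)
x(g) = 2 - 8/(-3 + g**2) (x(g) = 2 - 8/(-3 + g*g) = 2 - 8/(-3 + g**2))
I = 36 (I = 6**2 = 36)
n(C) = -11 (n(C) = -2 + (-1*36)/4 = -2 + (1/4)*(-36) = -2 - 9 = -11)
sqrt(sqrt(n(-355) + x(-163)) + 98087) = sqrt(sqrt(-11 + 2*(-7 + (-163)**2)/(-3 + (-163)**2)) + 98087) = sqrt(sqrt(-11 + 2*(-7 + 26569)/(-3 + 26569)) + 98087) = sqrt(sqrt(-11 + 2*26562/26566) + 98087) = sqrt(sqrt(-11 + 2*(1/26566)*26562) + 98087) = sqrt(sqrt(-11 + 26562/13283) + 98087) = sqrt(sqrt(-119551/13283) + 98087) = sqrt(I*sqrt(1587995933)/13283 + 98087) = sqrt(98087 + I*sqrt(1587995933)/13283)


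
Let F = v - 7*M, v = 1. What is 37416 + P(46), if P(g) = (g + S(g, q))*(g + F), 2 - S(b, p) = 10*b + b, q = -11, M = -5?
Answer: -140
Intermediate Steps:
F = 36 (F = 1 - 7*(-5) = 1 + 35 = 36)
S(b, p) = 2 - 11*b (S(b, p) = 2 - (10*b + b) = 2 - 11*b)
P(g) = (2 - 10*g)*(36 + g) (P(g) = (g + (2 - 11*g))*(g + 36) = (2 - 10*g)*(36 + g))
37416 + P(46) = 37416 + (72 - 358*46 - 10*46**2) = 37416 + (72 - 16468 - 10*2116) = 37416 + (72 - 16468 - 21160) = 37416 - 37556 = -140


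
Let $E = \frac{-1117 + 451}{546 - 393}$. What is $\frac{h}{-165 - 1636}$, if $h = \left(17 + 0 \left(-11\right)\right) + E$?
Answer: $- \frac{215}{30617} \approx -0.0070222$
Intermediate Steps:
$E = - \frac{74}{17}$ ($E = - \frac{666}{153} = \left(-666\right) \frac{1}{153} = - \frac{74}{17} \approx -4.3529$)
$h = \frac{215}{17}$ ($h = \left(17 + 0 \left(-11\right)\right) - \frac{74}{17} = \left(17 + 0\right) - \frac{74}{17} = 17 - \frac{74}{17} = \frac{215}{17} \approx 12.647$)
$\frac{h}{-165 - 1636} = \frac{215}{17 \left(-165 - 1636\right)} = \frac{215}{17 \left(-1801\right)} = \frac{215}{17} \left(- \frac{1}{1801}\right) = - \frac{215}{30617}$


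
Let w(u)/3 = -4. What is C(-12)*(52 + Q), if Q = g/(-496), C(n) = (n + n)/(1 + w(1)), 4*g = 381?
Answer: 308361/2728 ≈ 113.04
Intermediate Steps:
g = 381/4 (g = (¼)*381 = 381/4 ≈ 95.250)
w(u) = -12 (w(u) = 3*(-4) = -12)
C(n) = -2*n/11 (C(n) = (n + n)/(1 - 12) = (2*n)/(-11) = (2*n)*(-1/11) = -2*n/11)
Q = -381/1984 (Q = (381/4)/(-496) = (381/4)*(-1/496) = -381/1984 ≈ -0.19204)
C(-12)*(52 + Q) = (-2/11*(-12))*(52 - 381/1984) = (24/11)*(102787/1984) = 308361/2728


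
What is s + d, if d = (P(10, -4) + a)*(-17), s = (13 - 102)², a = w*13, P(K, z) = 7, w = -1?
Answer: 8023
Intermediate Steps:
a = -13 (a = -1*13 = -13)
s = 7921 (s = (-89)² = 7921)
d = 102 (d = (7 - 13)*(-17) = -6*(-17) = 102)
s + d = 7921 + 102 = 8023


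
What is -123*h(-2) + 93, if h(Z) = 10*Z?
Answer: 2553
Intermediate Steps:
-123*h(-2) + 93 = -1230*(-2) + 93 = -123*(-20) + 93 = 2460 + 93 = 2553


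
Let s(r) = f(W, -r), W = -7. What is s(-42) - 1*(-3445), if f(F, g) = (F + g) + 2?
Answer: 3482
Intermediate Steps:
f(F, g) = 2 + F + g
s(r) = -5 - r (s(r) = 2 - 7 - r = -5 - r)
s(-42) - 1*(-3445) = (-5 - 1*(-42)) - 1*(-3445) = (-5 + 42) + 3445 = 37 + 3445 = 3482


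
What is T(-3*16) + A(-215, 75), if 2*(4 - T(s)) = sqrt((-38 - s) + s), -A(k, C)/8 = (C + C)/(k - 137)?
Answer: 163/22 - I*sqrt(38)/2 ≈ 7.4091 - 3.0822*I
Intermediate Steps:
A(k, C) = -16*C/(-137 + k) (A(k, C) = -8*(C + C)/(k - 137) = -8*2*C/(-137 + k) = -16*C/(-137 + k))
T(s) = 4 - I*sqrt(38)/2 (T(s) = 4 - sqrt((-38 - s) + s)/2 = 4 - I*sqrt(38)/2)
T(-3*16) + A(-215, 75) = (4 - I*sqrt(38)/2) - 16*75/(-137 - 215) = (4 - I*sqrt(38)/2) - 16*75/(-352) = (4 - I*sqrt(38)/2) - 16*75*(-1/352) = (4 - I*sqrt(38)/2) + 75/22 = 163/22 - I*sqrt(38)/2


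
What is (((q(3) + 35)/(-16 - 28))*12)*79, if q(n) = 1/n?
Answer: -8374/11 ≈ -761.27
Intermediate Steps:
(((q(3) + 35)/(-16 - 28))*12)*79 = (((1/3 + 35)/(-16 - 28))*12)*79 = (((⅓ + 35)/(-44))*12)*79 = (((106/3)*(-1/44))*12)*79 = -53/66*12*79 = -106/11*79 = -8374/11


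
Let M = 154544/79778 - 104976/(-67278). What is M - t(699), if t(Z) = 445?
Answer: -197473184985/447275357 ≈ -441.50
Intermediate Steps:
M = 1564348880/447275357 (M = 154544*(1/79778) - 104976*(-1/67278) = 77272/39889 + 17496/11213 = 1564348880/447275357 ≈ 3.4975)
M - t(699) = 1564348880/447275357 - 1*445 = 1564348880/447275357 - 445 = -197473184985/447275357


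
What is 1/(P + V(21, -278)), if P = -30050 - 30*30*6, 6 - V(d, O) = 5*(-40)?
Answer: -1/35244 ≈ -2.8374e-5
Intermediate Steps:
V(d, O) = 206 (V(d, O) = 6 - 5*(-40) = 6 - 1*(-200) = 6 + 200 = 206)
P = -35450 (P = -30050 - 900*6 = -30050 - 5400 = -35450)
1/(P + V(21, -278)) = 1/(-35450 + 206) = 1/(-35244) = -1/35244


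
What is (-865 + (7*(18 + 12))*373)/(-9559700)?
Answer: -15493/1911940 ≈ -0.0081033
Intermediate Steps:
(-865 + (7*(18 + 12))*373)/(-9559700) = (-865 + (7*30)*373)*(-1/9559700) = (-865 + 210*373)*(-1/9559700) = (-865 + 78330)*(-1/9559700) = 77465*(-1/9559700) = -15493/1911940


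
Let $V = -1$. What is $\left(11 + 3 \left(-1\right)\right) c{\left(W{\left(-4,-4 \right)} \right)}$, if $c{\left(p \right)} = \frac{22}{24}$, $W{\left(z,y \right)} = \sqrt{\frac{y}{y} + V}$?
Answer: $\frac{22}{3} \approx 7.3333$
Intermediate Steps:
$W{\left(z,y \right)} = 0$ ($W{\left(z,y \right)} = \sqrt{\frac{y}{y} - 1} = \sqrt{1 - 1} = \sqrt{0} = 0$)
$c{\left(p \right)} = \frac{11}{12}$ ($c{\left(p \right)} = 22 \cdot \frac{1}{24} = \frac{11}{12}$)
$\left(11 + 3 \left(-1\right)\right) c{\left(W{\left(-4,-4 \right)} \right)} = \left(11 + 3 \left(-1\right)\right) \frac{11}{12} = \left(11 - 3\right) \frac{11}{12} = 8 \cdot \frac{11}{12} = \frac{22}{3}$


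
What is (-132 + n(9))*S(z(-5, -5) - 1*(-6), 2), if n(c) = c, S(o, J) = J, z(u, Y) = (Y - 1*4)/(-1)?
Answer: -246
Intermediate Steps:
z(u, Y) = 4 - Y (z(u, Y) = (Y - 4)*(-1) = (-4 + Y)*(-1) = 4 - Y)
(-132 + n(9))*S(z(-5, -5) - 1*(-6), 2) = (-132 + 9)*2 = -123*2 = -246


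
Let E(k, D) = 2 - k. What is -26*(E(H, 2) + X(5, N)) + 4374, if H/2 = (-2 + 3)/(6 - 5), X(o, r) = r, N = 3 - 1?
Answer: 4322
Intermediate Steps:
N = 2
H = 2 (H = 2*((-2 + 3)/(6 - 5)) = 2*(1/1) = 2*(1*1) = 2*1 = 2)
-26*(E(H, 2) + X(5, N)) + 4374 = -26*((2 - 1*2) + 2) + 4374 = -26*((2 - 2) + 2) + 4374 = -26*(0 + 2) + 4374 = -26*2 + 4374 = -52 + 4374 = 4322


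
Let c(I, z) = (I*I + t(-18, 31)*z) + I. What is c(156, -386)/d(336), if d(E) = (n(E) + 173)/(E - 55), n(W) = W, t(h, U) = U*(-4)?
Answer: 20332036/509 ≈ 39945.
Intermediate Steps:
t(h, U) = -4*U
d(E) = (173 + E)/(-55 + E) (d(E) = (E + 173)/(E - 55) = (173 + E)/(-55 + E))
c(I, z) = I + I² - 124*z (c(I, z) = (I*I + (-4*31)*z) + I = (I² - 124*z) + I = I + I² - 124*z)
c(156, -386)/d(336) = (156 + 156² - 124*(-386))/(((173 + 336)/(-55 + 336))) = (156 + 24336 + 47864)/((509/281)) = 72356/(((1/281)*509)) = 72356/(509/281) = 72356*(281/509) = 20332036/509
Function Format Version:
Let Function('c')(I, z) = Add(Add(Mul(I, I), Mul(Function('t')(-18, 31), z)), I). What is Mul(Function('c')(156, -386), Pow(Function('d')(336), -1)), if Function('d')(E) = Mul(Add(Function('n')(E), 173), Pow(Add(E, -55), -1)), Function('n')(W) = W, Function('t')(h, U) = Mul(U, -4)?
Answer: Rational(20332036, 509) ≈ 39945.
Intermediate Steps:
Function('t')(h, U) = Mul(-4, U)
Function('d')(E) = Mul(Pow(Add(-55, E), -1), Add(173, E)) (Function('d')(E) = Mul(Add(E, 173), Pow(Add(E, -55), -1)) = Mul(Add(173, E), Pow(Add(-55, E), -1)) = Mul(Pow(Add(-55, E), -1), Add(173, E)))
Function('c')(I, z) = Add(I, Pow(I, 2), Mul(-124, z)) (Function('c')(I, z) = Add(Add(Mul(I, I), Mul(Mul(-4, 31), z)), I) = Add(Add(Pow(I, 2), Mul(-124, z)), I) = Add(I, Pow(I, 2), Mul(-124, z)))
Mul(Function('c')(156, -386), Pow(Function('d')(336), -1)) = Mul(Add(156, Pow(156, 2), Mul(-124, -386)), Pow(Mul(Pow(Add(-55, 336), -1), Add(173, 336)), -1)) = Mul(Add(156, 24336, 47864), Pow(Mul(Pow(281, -1), 509), -1)) = Mul(72356, Pow(Mul(Rational(1, 281), 509), -1)) = Mul(72356, Pow(Rational(509, 281), -1)) = Mul(72356, Rational(281, 509)) = Rational(20332036, 509)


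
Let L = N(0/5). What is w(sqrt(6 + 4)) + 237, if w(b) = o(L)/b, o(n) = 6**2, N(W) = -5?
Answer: 237 + 18*sqrt(10)/5 ≈ 248.38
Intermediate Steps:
L = -5
o(n) = 36
w(b) = 36/b
w(sqrt(6 + 4)) + 237 = 36/(sqrt(6 + 4)) + 237 = 36/(sqrt(10)) + 237 = 36*(sqrt(10)/10) + 237 = 18*sqrt(10)/5 + 237 = 237 + 18*sqrt(10)/5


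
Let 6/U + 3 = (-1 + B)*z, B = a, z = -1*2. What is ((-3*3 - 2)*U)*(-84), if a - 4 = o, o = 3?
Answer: -1848/5 ≈ -369.60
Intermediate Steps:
a = 7 (a = 4 + 3 = 7)
z = -2
B = 7
U = -⅖ (U = 6/(-3 + (-1 + 7)*(-2)) = 6/(-3 + 6*(-2)) = 6/(-3 - 12) = 6/(-15) = 6*(-1/15) = -⅖ ≈ -0.40000)
((-3*3 - 2)*U)*(-84) = ((-3*3 - 2)*(-⅖))*(-84) = ((-9 - 2)*(-⅖))*(-84) = -11*(-⅖)*(-84) = (22/5)*(-84) = -1848/5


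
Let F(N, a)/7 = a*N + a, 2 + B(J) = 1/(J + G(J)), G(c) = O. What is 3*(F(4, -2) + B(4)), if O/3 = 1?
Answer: -1509/7 ≈ -215.57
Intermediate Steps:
O = 3 (O = 3*1 = 3)
G(c) = 3
B(J) = -2 + 1/(3 + J) (B(J) = -2 + 1/(J + 3) = -2 + 1/(3 + J))
F(N, a) = 7*a + 7*N*a (F(N, a) = 7*(a*N + a) = 7*(N*a + a) = 7*(a + N*a) = 7*a + 7*N*a)
3*(F(4, -2) + B(4)) = 3*(7*(-2)*(1 + 4) + (-5 - 2*4)/(3 + 4)) = 3*(7*(-2)*5 + (-5 - 8)/7) = 3*(-70 + (1/7)*(-13)) = 3*(-70 - 13/7) = 3*(-503/7) = -1509/7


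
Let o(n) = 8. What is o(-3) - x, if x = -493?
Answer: 501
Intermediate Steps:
o(-3) - x = 8 - 1*(-493) = 8 + 493 = 501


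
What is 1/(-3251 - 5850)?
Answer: -1/9101 ≈ -0.00010988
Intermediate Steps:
1/(-3251 - 5850) = 1/(-9101) = -1/9101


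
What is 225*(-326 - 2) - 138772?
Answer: -212572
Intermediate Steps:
225*(-326 - 2) - 138772 = 225*(-328) - 138772 = -73800 - 138772 = -212572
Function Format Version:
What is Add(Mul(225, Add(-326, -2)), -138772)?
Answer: -212572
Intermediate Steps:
Add(Mul(225, Add(-326, -2)), -138772) = Add(Mul(225, -328), -138772) = Add(-73800, -138772) = -212572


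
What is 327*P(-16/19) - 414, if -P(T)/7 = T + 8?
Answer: -319170/19 ≈ -16798.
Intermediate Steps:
P(T) = -56 - 7*T (P(T) = -7*(T + 8) = -7*(8 + T) = -56 - 7*T)
327*P(-16/19) - 414 = 327*(-56 - (-112)/19) - 414 = 327*(-56 - 7*(-16/19)) - 414 = 327*(-56 + 112/19) - 414 = 327*(-952/19) - 414 = -311304/19 - 414 = -319170/19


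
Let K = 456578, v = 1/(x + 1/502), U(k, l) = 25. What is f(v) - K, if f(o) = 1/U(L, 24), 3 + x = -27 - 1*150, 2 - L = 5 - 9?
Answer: -11414449/25 ≈ -4.5658e+5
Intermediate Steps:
L = 6 (L = 2 - (5 - 9) = 2 - 1*(-4) = 2 + 4 = 6)
x = -180 (x = -3 + (-27 - 1*150) = -3 + (-27 - 150) = -3 - 177 = -180)
v = -502/90359 (v = 1/(-180 + 1/502) = 1/(-90359/502) = -502/90359 ≈ -0.0055556)
f(o) = 1/25
f(v) - K = 1/25 - 1*456578 = 1/25 - 456578 = -11414449/25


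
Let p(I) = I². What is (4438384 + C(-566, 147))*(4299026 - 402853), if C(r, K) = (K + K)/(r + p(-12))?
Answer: 3648761639097721/211 ≈ 1.7293e+13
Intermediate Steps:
C(r, K) = 2*K/(144 + r) (C(r, K) = (K + K)/(r + (-12)²) = (2*K)/(r + 144) = (2*K)/(144 + r) = 2*K/(144 + r))
(4438384 + C(-566, 147))*(4299026 - 402853) = (4438384 + 2*147/(144 - 566))*(4299026 - 402853) = (4438384 + 2*147/(-422))*3896173 = (4438384 + 2*147*(-1/422))*3896173 = (4438384 - 147/211)*3896173 = (936498877/211)*3896173 = 3648761639097721/211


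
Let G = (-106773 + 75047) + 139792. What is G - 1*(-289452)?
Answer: 397518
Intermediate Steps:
G = 108066 (G = -31726 + 139792 = 108066)
G - 1*(-289452) = 108066 - 1*(-289452) = 108066 + 289452 = 397518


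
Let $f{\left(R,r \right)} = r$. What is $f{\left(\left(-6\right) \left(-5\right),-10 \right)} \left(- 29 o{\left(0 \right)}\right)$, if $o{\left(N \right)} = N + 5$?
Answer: $1450$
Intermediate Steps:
$o{\left(N \right)} = 5 + N$
$f{\left(\left(-6\right) \left(-5\right),-10 \right)} \left(- 29 o{\left(0 \right)}\right) = - 10 \left(- 29 \left(5 + 0\right)\right) = - 10 \left(\left(-29\right) 5\right) = \left(-10\right) \left(-145\right) = 1450$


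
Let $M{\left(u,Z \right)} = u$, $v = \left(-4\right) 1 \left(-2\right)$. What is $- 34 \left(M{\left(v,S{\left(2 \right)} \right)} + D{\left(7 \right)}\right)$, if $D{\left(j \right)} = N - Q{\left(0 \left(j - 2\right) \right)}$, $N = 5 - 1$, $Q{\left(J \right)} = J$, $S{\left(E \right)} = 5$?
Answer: $-408$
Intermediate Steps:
$N = 4$ ($N = 5 - 1 = 4$)
$D{\left(j \right)} = 4$ ($D{\left(j \right)} = 4 - 0 \left(j - 2\right) = 4 - 0 \left(-2 + j\right) = 4 - 0 = 4 + 0 = 4$)
$v = 8$ ($v = \left(-4\right) \left(-2\right) = 8$)
$- 34 \left(M{\left(v,S{\left(2 \right)} \right)} + D{\left(7 \right)}\right) = - 34 \left(8 + 4\right) = \left(-34\right) 12 = -408$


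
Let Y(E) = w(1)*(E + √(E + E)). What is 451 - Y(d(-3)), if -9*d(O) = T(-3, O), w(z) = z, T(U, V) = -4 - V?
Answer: 4058/9 - √2/3 ≈ 450.42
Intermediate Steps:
d(O) = 4/9 + O/9 (d(O) = -(-4 - O)/9 = 4/9 + O/9)
Y(E) = E + √2*√E (Y(E) = 1*(E + √(E + E)) = 1*(E + √(2*E)) = 1*(E + √2*√E) = E + √2*√E)
451 - Y(d(-3)) = 451 - ((4/9 + (⅑)*(-3)) + √2*√(4/9 + (⅑)*(-3))) = 451 - ((4/9 - ⅓) + √2*√(4/9 - ⅓)) = 451 - (⅑ + √2*√(⅑)) = 451 - (⅑ + √2*(⅓)) = 451 - (⅑ + √2/3) = 451 + (-⅑ - √2/3) = 4058/9 - √2/3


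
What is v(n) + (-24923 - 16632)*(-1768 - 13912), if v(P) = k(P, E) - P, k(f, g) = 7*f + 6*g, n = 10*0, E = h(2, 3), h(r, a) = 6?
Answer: 651582436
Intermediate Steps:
E = 6
n = 0
k(f, g) = 6*g + 7*f
v(P) = 36 + 6*P (v(P) = (6*6 + 7*P) - P = (36 + 7*P) - P = 36 + 6*P)
v(n) + (-24923 - 16632)*(-1768 - 13912) = (36 + 6*0) + (-24923 - 16632)*(-1768 - 13912) = (36 + 0) - 41555*(-15680) = 36 + 651582400 = 651582436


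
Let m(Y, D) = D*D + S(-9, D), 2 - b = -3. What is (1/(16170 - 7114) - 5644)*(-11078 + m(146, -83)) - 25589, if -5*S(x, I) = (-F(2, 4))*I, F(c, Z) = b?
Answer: 13632437447/566 ≈ 2.4086e+7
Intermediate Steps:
b = 5 (b = 2 - 1*(-3) = 2 + 3 = 5)
F(c, Z) = 5
S(x, I) = I (S(x, I) = -(-1*5)*I/5 = -(-1)*I = I)
m(Y, D) = D + D**2 (m(Y, D) = D*D + D = D**2 + D = D + D**2)
(1/(16170 - 7114) - 5644)*(-11078 + m(146, -83)) - 25589 = (1/(16170 - 7114) - 5644)*(-11078 - 83*(1 - 83)) - 25589 = (1/9056 - 5644)*(-11078 - 83*(-82)) - 25589 = (1/9056 - 5644)*(-11078 + 6806) - 25589 = -51112063/9056*(-4272) - 25589 = 13646920821/566 - 25589 = 13632437447/566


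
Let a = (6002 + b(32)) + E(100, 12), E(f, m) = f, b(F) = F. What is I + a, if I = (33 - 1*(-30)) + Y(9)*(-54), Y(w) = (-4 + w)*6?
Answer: 4577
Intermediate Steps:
Y(w) = -24 + 6*w
a = 6134 (a = (6002 + 32) + 100 = 6034 + 100 = 6134)
I = -1557 (I = (33 - 1*(-30)) + (-24 + 6*9)*(-54) = (33 + 30) + (-24 + 54)*(-54) = 63 + 30*(-54) = 63 - 1620 = -1557)
I + a = -1557 + 6134 = 4577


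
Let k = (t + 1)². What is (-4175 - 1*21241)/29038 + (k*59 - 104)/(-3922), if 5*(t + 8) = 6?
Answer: -1928688261/1423587950 ≈ -1.3548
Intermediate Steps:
t = -34/5 (t = -8 + (⅕)*6 = -8 + 6/5 = -34/5 ≈ -6.8000)
k = 841/25 (k = (-34/5 + 1)² = (-29/5)² = 841/25 ≈ 33.640)
(-4175 - 1*21241)/29038 + (k*59 - 104)/(-3922) = (-4175 - 1*21241)/29038 + ((841/25)*59 - 104)/(-3922) = (-4175 - 21241)*(1/29038) + (49619/25 - 104)*(-1/3922) = -25416*1/29038 + (47019/25)*(-1/3922) = -12708/14519 - 47019/98050 = -1928688261/1423587950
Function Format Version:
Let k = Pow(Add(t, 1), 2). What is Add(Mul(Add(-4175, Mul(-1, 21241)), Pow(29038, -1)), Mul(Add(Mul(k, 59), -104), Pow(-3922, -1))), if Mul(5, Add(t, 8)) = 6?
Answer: Rational(-1928688261, 1423587950) ≈ -1.3548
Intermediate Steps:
t = Rational(-34, 5) (t = Add(-8, Mul(Rational(1, 5), 6)) = Add(-8, Rational(6, 5)) = Rational(-34, 5) ≈ -6.8000)
k = Rational(841, 25) (k = Pow(Add(Rational(-34, 5), 1), 2) = Pow(Rational(-29, 5), 2) = Rational(841, 25) ≈ 33.640)
Add(Mul(Add(-4175, Mul(-1, 21241)), Pow(29038, -1)), Mul(Add(Mul(k, 59), -104), Pow(-3922, -1))) = Add(Mul(Add(-4175, Mul(-1, 21241)), Pow(29038, -1)), Mul(Add(Mul(Rational(841, 25), 59), -104), Pow(-3922, -1))) = Add(Mul(Add(-4175, -21241), Rational(1, 29038)), Mul(Add(Rational(49619, 25), -104), Rational(-1, 3922))) = Add(Mul(-25416, Rational(1, 29038)), Mul(Rational(47019, 25), Rational(-1, 3922))) = Add(Rational(-12708, 14519), Rational(-47019, 98050)) = Rational(-1928688261, 1423587950)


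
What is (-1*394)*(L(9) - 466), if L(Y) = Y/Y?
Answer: 183210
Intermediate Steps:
L(Y) = 1
(-1*394)*(L(9) - 466) = (-1*394)*(1 - 466) = -394*(-465) = 183210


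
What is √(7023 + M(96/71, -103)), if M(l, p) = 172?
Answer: √7195 ≈ 84.823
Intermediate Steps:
√(7023 + M(96/71, -103)) = √(7023 + 172) = √7195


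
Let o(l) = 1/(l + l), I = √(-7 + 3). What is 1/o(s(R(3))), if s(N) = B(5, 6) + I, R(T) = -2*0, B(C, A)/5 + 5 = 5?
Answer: 4*I ≈ 4.0*I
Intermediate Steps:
B(C, A) = 0 (B(C, A) = -25 + 5*5 = -25 + 25 = 0)
I = 2*I (I = √(-4) = 2*I ≈ 2.0*I)
R(T) = 0
s(N) = 2*I (s(N) = 0 + 2*I = 2*I)
o(l) = 1/(2*l)
1/o(s(R(3))) = 1/(1/(2*((2*I)))) = 1/((-I/2)/2) = 1/(-I/4) = 4*I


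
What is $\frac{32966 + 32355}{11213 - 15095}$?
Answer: $- \frac{65321}{3882} \approx -16.827$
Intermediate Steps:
$\frac{32966 + 32355}{11213 - 15095} = \frac{65321}{-3882} = 65321 \left(- \frac{1}{3882}\right) = - \frac{65321}{3882}$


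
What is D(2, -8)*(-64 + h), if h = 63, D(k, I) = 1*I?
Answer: 8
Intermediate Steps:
D(k, I) = I
D(2, -8)*(-64 + h) = -8*(-64 + 63) = -8*(-1) = 8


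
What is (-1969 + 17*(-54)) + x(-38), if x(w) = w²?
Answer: -1443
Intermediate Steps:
(-1969 + 17*(-54)) + x(-38) = (-1969 + 17*(-54)) + (-38)² = (-1969 - 918) + 1444 = -2887 + 1444 = -1443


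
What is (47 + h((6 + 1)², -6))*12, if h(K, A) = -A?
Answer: 636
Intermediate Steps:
(47 + h((6 + 1)², -6))*12 = (47 - 1*(-6))*12 = (47 + 6)*12 = 53*12 = 636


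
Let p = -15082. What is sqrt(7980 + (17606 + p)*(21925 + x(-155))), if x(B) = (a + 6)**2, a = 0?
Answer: 2*sqrt(13859386) ≈ 7445.6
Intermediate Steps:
x(B) = 36 (x(B) = (0 + 6)**2 = 6**2 = 36)
sqrt(7980 + (17606 + p)*(21925 + x(-155))) = sqrt(7980 + (17606 - 15082)*(21925 + 36)) = sqrt(7980 + 2524*21961) = sqrt(7980 + 55429564) = sqrt(55437544) = 2*sqrt(13859386)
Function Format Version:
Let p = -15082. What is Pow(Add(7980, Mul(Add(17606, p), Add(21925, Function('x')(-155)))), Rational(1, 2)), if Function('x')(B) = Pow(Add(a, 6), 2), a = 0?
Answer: Mul(2, Pow(13859386, Rational(1, 2))) ≈ 7445.6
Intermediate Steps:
Function('x')(B) = 36 (Function('x')(B) = Pow(Add(0, 6), 2) = Pow(6, 2) = 36)
Pow(Add(7980, Mul(Add(17606, p), Add(21925, Function('x')(-155)))), Rational(1, 2)) = Pow(Add(7980, Mul(Add(17606, -15082), Add(21925, 36))), Rational(1, 2)) = Pow(Add(7980, Mul(2524, 21961)), Rational(1, 2)) = Pow(Add(7980, 55429564), Rational(1, 2)) = Pow(55437544, Rational(1, 2)) = Mul(2, Pow(13859386, Rational(1, 2)))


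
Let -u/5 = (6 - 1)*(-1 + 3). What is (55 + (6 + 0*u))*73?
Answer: 4453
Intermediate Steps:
u = -50 (u = -5*(6 - 1)*(-1 + 3) = -25*2 = -5*10 = -50)
(55 + (6 + 0*u))*73 = (55 + (6 + 0*(-50)))*73 = (55 + (6 + 0))*73 = (55 + 6)*73 = 61*73 = 4453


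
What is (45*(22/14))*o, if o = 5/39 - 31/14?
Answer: -187935/1274 ≈ -147.52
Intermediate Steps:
o = -1139/546 (o = 5*(1/39) - 31*1/14 = 5/39 - 31/14 = -1139/546 ≈ -2.0861)
(45*(22/14))*o = (45*(22/14))*(-1139/546) = (45*(22*(1/14)))*(-1139/546) = (45*(11/7))*(-1139/546) = (495/7)*(-1139/546) = -187935/1274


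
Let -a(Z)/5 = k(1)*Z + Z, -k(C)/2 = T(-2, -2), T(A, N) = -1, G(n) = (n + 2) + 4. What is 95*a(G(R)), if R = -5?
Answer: -1425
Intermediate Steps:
G(n) = 6 + n (G(n) = (2 + n) + 4 = 6 + n)
k(C) = 2 (k(C) = -2*(-1) = 2)
a(Z) = -15*Z (a(Z) = -5*(2*Z + Z) = -15*Z)
95*a(G(R)) = 95*(-15*(6 - 5)) = 95*(-15*1) = 95*(-15) = -1425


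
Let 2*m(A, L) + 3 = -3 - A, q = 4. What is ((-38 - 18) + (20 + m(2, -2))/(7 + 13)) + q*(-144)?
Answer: -3156/5 ≈ -631.20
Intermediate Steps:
m(A, L) = -3 - A/2 (m(A, L) = -3/2 + (-3 - A)/2 = -3/2 + (-3/2 - A/2) = -3 - A/2)
((-38 - 18) + (20 + m(2, -2))/(7 + 13)) + q*(-144) = ((-38 - 18) + (20 + (-3 - ½*2))/(7 + 13)) + 4*(-144) = (-56 + (20 + (-3 - 1))/20) - 576 = (-56 + (20 - 4)*(1/20)) - 576 = (-56 + 16*(1/20)) - 576 = (-56 + ⅘) - 576 = -276/5 - 576 = -3156/5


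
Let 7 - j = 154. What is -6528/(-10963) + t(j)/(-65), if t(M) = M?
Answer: 2035881/712595 ≈ 2.8570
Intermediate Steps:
j = -147 (j = 7 - 1*154 = 7 - 154 = -147)
-6528/(-10963) + t(j)/(-65) = -6528/(-10963) - 147/(-65) = -6528*(-1/10963) - 147*(-1/65) = 6528/10963 + 147/65 = 2035881/712595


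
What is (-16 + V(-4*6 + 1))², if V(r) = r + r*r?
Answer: 240100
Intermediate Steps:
V(r) = r + r²
(-16 + V(-4*6 + 1))² = (-16 + (-4*6 + 1)*(1 + (-4*6 + 1)))² = (-16 + (-24 + 1)*(1 + (-24 + 1)))² = (-16 - 23*(1 - 23))² = (-16 - 23*(-22))² = (-16 + 506)² = 490² = 240100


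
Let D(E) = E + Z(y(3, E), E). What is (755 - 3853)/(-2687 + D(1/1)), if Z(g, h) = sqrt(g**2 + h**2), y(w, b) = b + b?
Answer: 8321228/7214591 + 3098*sqrt(5)/7214591 ≈ 1.1543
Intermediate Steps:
y(w, b) = 2*b
D(E) = E + sqrt(5)*sqrt(E**2) (D(E) = E + sqrt((2*E)**2 + E**2) = E + sqrt(4*E**2 + E**2) = E + sqrt(5*E**2) = E + sqrt(5)*sqrt(E**2))
(755 - 3853)/(-2687 + D(1/1)) = (755 - 3853)/(-2687 + (1/1 + sqrt(5)*sqrt((1/1)**2))) = -3098/(-2687 + (1 + sqrt(5)*sqrt(1**2))) = -3098/(-2687 + (1 + sqrt(5)*sqrt(1))) = -3098/(-2687 + (1 + sqrt(5)*1)) = -3098/(-2687 + (1 + sqrt(5))) = -3098/(-2686 + sqrt(5))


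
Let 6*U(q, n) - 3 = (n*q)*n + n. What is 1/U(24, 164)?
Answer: 6/645671 ≈ 9.2927e-6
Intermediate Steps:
U(q, n) = 1/2 + n/6 + q*n**2/6 (U(q, n) = 1/2 + ((n*q)*n + n)/6 = 1/2 + (q*n**2 + n)/6 = 1/2 + (n + q*n**2)/6 = 1/2 + (n/6 + q*n**2/6) = 1/2 + n/6 + q*n**2/6)
1/U(24, 164) = 1/(1/2 + (1/6)*164 + (1/6)*24*164**2) = 1/(1/2 + 82/3 + (1/6)*24*26896) = 1/(1/2 + 82/3 + 107584) = 1/(645671/6) = 6/645671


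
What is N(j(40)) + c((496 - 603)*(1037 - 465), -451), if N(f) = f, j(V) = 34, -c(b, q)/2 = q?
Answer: 936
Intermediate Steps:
c(b, q) = -2*q
N(j(40)) + c((496 - 603)*(1037 - 465), -451) = 34 - 2*(-451) = 34 + 902 = 936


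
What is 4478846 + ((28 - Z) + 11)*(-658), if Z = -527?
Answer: 4106418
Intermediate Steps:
4478846 + ((28 - Z) + 11)*(-658) = 4478846 + ((28 - 1*(-527)) + 11)*(-658) = 4478846 + ((28 + 527) + 11)*(-658) = 4478846 + (555 + 11)*(-658) = 4478846 + 566*(-658) = 4478846 - 372428 = 4106418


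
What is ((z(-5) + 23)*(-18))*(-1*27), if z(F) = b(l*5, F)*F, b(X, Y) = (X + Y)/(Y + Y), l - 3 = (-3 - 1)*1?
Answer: 8748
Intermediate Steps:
l = -1 (l = 3 + (-3 - 1)*1 = 3 - 4*1 = 3 - 4 = -1)
b(X, Y) = (X + Y)/(2*Y) (b(X, Y) = (X + Y)/((2*Y)) = (X + Y)*(1/(2*Y)) = (X + Y)/(2*Y))
z(F) = -5/2 + F/2 (z(F) = ((-1*5 + F)/(2*F))*F = ((-5 + F)/(2*F))*F = -5/2 + F/2)
((z(-5) + 23)*(-18))*(-1*27) = (((-5/2 + (½)*(-5)) + 23)*(-18))*(-1*27) = (((-5/2 - 5/2) + 23)*(-18))*(-27) = ((-5 + 23)*(-18))*(-27) = (18*(-18))*(-27) = -324*(-27) = 8748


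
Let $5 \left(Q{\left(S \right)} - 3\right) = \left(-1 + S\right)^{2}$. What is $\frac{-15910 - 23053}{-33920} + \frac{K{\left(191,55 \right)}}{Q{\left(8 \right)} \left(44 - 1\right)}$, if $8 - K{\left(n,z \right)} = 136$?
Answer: $\frac{1336209}{1458560} \approx 0.91611$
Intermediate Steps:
$K{\left(n,z \right)} = -128$ ($K{\left(n,z \right)} = 8 - 136 = -128$)
$Q{\left(S \right)} = 3 + \frac{\left(-1 + S\right)^{2}}{5}$
$\frac{-15910 - 23053}{-33920} + \frac{K{\left(191,55 \right)}}{Q{\left(8 \right)} \left(44 - 1\right)} = \frac{-15910 - 23053}{-33920} - \frac{128}{\left(3 + \frac{\left(-1 + 8\right)^{2}}{5}\right) \left(44 - 1\right)} = \left(-15910 - 23053\right) \left(- \frac{1}{33920}\right) - \frac{128}{\left(3 + \frac{7^{2}}{5}\right) 43} = \left(-38963\right) \left(- \frac{1}{33920}\right) - \frac{128}{\left(3 + \frac{1}{5} \cdot 49\right) 43} = \frac{38963}{33920} - \frac{128}{\left(3 + \frac{49}{5}\right) 43} = \frac{38963}{33920} - \frac{128}{\frac{64}{5} \cdot 43} = \frac{38963}{33920} - \frac{128}{\frac{2752}{5}} = \frac{38963}{33920} - \frac{10}{43} = \frac{1336209}{1458560}$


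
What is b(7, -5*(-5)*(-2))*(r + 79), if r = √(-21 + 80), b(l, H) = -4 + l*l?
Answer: 3555 + 45*√59 ≈ 3900.7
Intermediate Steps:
b(l, H) = -4 + l²
r = √59 ≈ 7.6811
b(7, -5*(-5)*(-2))*(r + 79) = (-4 + 7²)*(√59 + 79) = (-4 + 49)*(79 + √59) = 45*(79 + √59) = 3555 + 45*√59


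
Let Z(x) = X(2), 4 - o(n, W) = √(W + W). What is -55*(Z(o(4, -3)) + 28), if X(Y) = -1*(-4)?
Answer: -1760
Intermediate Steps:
o(n, W) = 4 - √2*√W (o(n, W) = 4 - √(W + W) = 4 - √(2*W) = 4 - √2*√W)
X(Y) = 4
Z(x) = 4
-55*(Z(o(4, -3)) + 28) = -55*(4 + 28) = -55*32 = -1760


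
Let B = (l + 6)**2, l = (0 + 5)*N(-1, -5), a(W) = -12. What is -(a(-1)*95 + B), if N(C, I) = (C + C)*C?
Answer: 884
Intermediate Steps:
N(C, I) = 2*C**2 (N(C, I) = (2*C)*C = 2*C**2)
l = 10 (l = (0 + 5)*(2*(-1)**2) = 5*(2*1) = 5*2 = 10)
B = 256 (B = (10 + 6)**2 = 16**2 = 256)
-(a(-1)*95 + B) = -(-12*95 + 256) = -(-1140 + 256) = -1*(-884) = 884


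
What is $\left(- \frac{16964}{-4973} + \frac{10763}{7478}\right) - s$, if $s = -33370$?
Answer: $\frac{1241147077971}{37188094} \approx 33375.0$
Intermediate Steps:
$\left(- \frac{16964}{-4973} + \frac{10763}{7478}\right) - s = \left(- \frac{16964}{-4973} + \frac{10763}{7478}\right) - -33370 = \left(\left(-16964\right) \left(- \frac{1}{4973}\right) + 10763 \cdot \frac{1}{7478}\right) + 33370 = \left(\frac{16964}{4973} + \frac{10763}{7478}\right) + 33370 = \frac{180381191}{37188094} + 33370 = \frac{1241147077971}{37188094}$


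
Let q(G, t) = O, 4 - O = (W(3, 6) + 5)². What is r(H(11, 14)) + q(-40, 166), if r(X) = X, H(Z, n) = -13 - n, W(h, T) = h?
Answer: -87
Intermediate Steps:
O = -60 (O = 4 - (3 + 5)² = 4 - 1*8² = 4 - 1*64 = 4 - 64 = -60)
q(G, t) = -60
r(H(11, 14)) + q(-40, 166) = (-13 - 1*14) - 60 = (-13 - 14) - 60 = -27 - 60 = -87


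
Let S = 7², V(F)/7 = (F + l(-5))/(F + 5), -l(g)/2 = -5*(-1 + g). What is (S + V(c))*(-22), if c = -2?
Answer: 6314/3 ≈ 2104.7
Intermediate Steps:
l(g) = -10 + 10*g (l(g) = -(-10)*(-1 + g) = -2*(5 - 5*g) = -10 + 10*g)
V(F) = 7*(-60 + F)/(5 + F) (V(F) = 7*((F + (-10 + 10*(-5)))/(F + 5)) = 7*((F + (-10 - 50))/(5 + F)) = 7*((F - 60)/(5 + F)) = 7*((-60 + F)/(5 + F)) = 7*(-60 + F)/(5 + F))
S = 49
(S + V(c))*(-22) = (49 + 7*(-60 - 2)/(5 - 2))*(-22) = (49 + 7*(-62)/3)*(-22) = (49 + 7*(⅓)*(-62))*(-22) = (49 - 434/3)*(-22) = -287/3*(-22) = 6314/3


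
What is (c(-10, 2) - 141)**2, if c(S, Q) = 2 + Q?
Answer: 18769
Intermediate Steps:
(c(-10, 2) - 141)**2 = ((2 + 2) - 141)**2 = (4 - 141)**2 = (-137)**2 = 18769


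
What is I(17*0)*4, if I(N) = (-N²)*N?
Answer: 0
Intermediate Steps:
I(N) = -N³
I(17*0)*4 = -(17*0)³*4 = -1*0³*4 = -1*0*4 = 0*4 = 0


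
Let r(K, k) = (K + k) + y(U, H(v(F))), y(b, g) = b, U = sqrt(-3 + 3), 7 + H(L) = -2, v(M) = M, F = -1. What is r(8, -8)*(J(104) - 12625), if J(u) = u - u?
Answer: 0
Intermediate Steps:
J(u) = 0
H(L) = -9 (H(L) = -7 - 2 = -9)
U = 0 (U = sqrt(0) = 0)
r(K, k) = K + k (r(K, k) = (K + k) + 0 = K + k)
r(8, -8)*(J(104) - 12625) = (8 - 8)*(0 - 12625) = 0*(-12625) = 0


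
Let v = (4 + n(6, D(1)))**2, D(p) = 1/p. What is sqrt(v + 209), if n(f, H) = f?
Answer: sqrt(309) ≈ 17.578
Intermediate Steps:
v = 100 (v = (4 + 6)**2 = 10**2 = 100)
sqrt(v + 209) = sqrt(100 + 209) = sqrt(309)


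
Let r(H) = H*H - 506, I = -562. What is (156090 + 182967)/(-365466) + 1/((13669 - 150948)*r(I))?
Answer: -1223127933917140/1318396828515061 ≈ -0.92774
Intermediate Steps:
r(H) = -506 + H² (r(H) = H² - 506 = -506 + H²)
(156090 + 182967)/(-365466) + 1/((13669 - 150948)*r(I)) = (156090 + 182967)/(-365466) + 1/((13669 - 150948)*(-506 + (-562)²)) = 339057*(-1/365466) + 1/((-137279)*(-506 + 315844)) = -113019/121822 - 1/137279/315338 = -113019/121822 - 1/137279*1/315338 = -113019/121822 - 1/43289285302 = -1223127933917140/1318396828515061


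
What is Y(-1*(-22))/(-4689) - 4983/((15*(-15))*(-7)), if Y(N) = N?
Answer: -2599993/820575 ≈ -3.1685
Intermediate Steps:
Y(-1*(-22))/(-4689) - 4983/((15*(-15))*(-7)) = -1*(-22)/(-4689) - 4983/((15*(-15))*(-7)) = 22*(-1/4689) - 4983/((-225*(-7))) = -22/4689 - 4983/1575 = -22/4689 - 4983*1/1575 = -22/4689 - 1661/525 = -2599993/820575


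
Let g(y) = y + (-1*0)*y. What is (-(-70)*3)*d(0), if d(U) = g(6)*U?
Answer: 0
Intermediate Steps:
g(y) = y (g(y) = y + 0*y = y + 0 = y)
d(U) = 6*U
(-(-70)*3)*d(0) = (-(-70)*3)*(6*0) = -10*(-21)*0 = 210*0 = 0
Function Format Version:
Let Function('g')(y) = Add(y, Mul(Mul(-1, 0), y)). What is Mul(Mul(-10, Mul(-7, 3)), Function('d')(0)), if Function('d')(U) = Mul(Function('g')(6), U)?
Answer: 0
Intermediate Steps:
Function('g')(y) = y (Function('g')(y) = Add(y, Mul(0, y)) = Add(y, 0) = y)
Function('d')(U) = Mul(6, U)
Mul(Mul(-10, Mul(-7, 3)), Function('d')(0)) = Mul(Mul(-10, Mul(-7, 3)), Mul(6, 0)) = Mul(Mul(-10, -21), 0) = Mul(210, 0) = 0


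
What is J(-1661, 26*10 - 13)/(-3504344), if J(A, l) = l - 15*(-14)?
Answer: -457/3504344 ≈ -0.00013041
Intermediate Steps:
J(A, l) = 210 + l (J(A, l) = l + 210 = 210 + l)
J(-1661, 26*10 - 13)/(-3504344) = (210 + (26*10 - 13))/(-3504344) = (210 + (260 - 13))*(-1/3504344) = (210 + 247)*(-1/3504344) = 457*(-1/3504344) = -457/3504344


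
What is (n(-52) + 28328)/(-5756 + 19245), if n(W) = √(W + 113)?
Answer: 28328/13489 + √61/13489 ≈ 2.1007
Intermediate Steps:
n(W) = √(113 + W)
(n(-52) + 28328)/(-5756 + 19245) = (√(113 - 52) + 28328)/(-5756 + 19245) = (√61 + 28328)/13489 = (28328 + √61)*(1/13489) = 28328/13489 + √61/13489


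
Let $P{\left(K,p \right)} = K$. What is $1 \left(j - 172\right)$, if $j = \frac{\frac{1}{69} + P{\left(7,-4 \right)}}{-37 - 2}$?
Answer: $- \frac{463336}{2691} \approx -172.18$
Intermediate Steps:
$j = - \frac{484}{2691}$ ($j = \frac{\frac{1}{69} + 7}{-37 - 2} = \frac{\frac{1}{69} + 7}{-39} = \frac{484}{69} \left(- \frac{1}{39}\right) = - \frac{484}{2691} \approx -0.17986$)
$1 \left(j - 172\right) = 1 \left(- \frac{484}{2691} - 172\right) = 1 \left(- \frac{463336}{2691}\right) = - \frac{463336}{2691}$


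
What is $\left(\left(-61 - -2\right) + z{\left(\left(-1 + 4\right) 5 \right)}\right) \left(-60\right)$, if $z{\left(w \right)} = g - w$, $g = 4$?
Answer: $4200$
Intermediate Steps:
$z{\left(w \right)} = 4 - w$
$\left(\left(-61 - -2\right) + z{\left(\left(-1 + 4\right) 5 \right)}\right) \left(-60\right) = \left(\left(-61 - -2\right) + \left(4 - \left(-1 + 4\right) 5\right)\right) \left(-60\right) = \left(\left(-61 + 2\right) + \left(4 - 3 \cdot 5\right)\right) \left(-60\right) = \left(-59 + \left(4 - 15\right)\right) \left(-60\right) = \left(-59 - 11\right) \left(-60\right) = \left(-70\right) \left(-60\right) = 4200$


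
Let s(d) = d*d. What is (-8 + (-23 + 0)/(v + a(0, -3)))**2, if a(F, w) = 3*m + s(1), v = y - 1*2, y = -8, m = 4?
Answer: 2209/9 ≈ 245.44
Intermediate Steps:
v = -10 (v = -8 - 1*2 = -8 - 2 = -10)
s(d) = d**2
a(F, w) = 13 (a(F, w) = 3*4 + 1**2 = 12 + 1 = 13)
(-8 + (-23 + 0)/(v + a(0, -3)))**2 = (-8 + (-23 + 0)/(-10 + 13))**2 = (-8 - 23/3)**2 = (-47/3)**2 = 2209/9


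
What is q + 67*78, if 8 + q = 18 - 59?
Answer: 5177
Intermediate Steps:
q = -49 (q = -8 + (18 - 59) = -8 - 41 = -49)
q + 67*78 = -49 + 67*78 = -49 + 5226 = 5177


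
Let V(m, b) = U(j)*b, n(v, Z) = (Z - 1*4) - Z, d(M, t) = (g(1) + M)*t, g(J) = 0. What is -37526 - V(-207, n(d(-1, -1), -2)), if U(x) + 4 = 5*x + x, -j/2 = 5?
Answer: -37782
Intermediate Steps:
j = -10 (j = -2*5 = -10)
U(x) = -4 + 6*x (U(x) = -4 + (5*x + x) = -4 + 6*x)
d(M, t) = M*t (d(M, t) = (0 + M)*t = M*t)
n(v, Z) = -4 (n(v, Z) = (Z - 4) - Z = (-4 + Z) - Z = -4)
V(m, b) = -64*b (V(m, b) = (-4 + 6*(-10))*b = (-4 - 60)*b = -64*b)
-37526 - V(-207, n(d(-1, -1), -2)) = -37526 - (-64)*(-4) = -37526 - 1*256 = -37526 - 256 = -37782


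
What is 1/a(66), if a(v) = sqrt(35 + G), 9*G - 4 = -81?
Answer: 3*sqrt(238)/238 ≈ 0.19446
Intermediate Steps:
G = -77/9 (G = 4/9 + (1/9)*(-81) = 4/9 - 9 = -77/9 ≈ -8.5556)
a(v) = sqrt(238)/3 (a(v) = sqrt(35 - 77/9) = sqrt(238/9) = sqrt(238)/3)
1/a(66) = 1/(sqrt(238)/3) = 3*sqrt(238)/238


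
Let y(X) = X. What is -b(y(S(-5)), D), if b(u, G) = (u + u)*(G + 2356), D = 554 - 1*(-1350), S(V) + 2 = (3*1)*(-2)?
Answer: 68160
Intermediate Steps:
S(V) = -8 (S(V) = -2 + (3*1)*(-2) = -2 + 3*(-2) = -2 - 6 = -8)
D = 1904 (D = 554 + 1350 = 1904)
b(u, G) = 2*u*(2356 + G) (b(u, G) = (2*u)*(2356 + G) = 2*u*(2356 + G))
-b(y(S(-5)), D) = -2*(-8)*(2356 + 1904) = -2*(-8)*4260 = -1*(-68160) = 68160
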